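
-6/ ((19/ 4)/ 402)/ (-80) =603/ 95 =6.35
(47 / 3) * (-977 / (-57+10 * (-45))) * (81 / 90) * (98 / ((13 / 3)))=6750093 / 10985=614.48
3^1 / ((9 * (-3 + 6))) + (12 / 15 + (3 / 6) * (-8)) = -139 / 45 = -3.09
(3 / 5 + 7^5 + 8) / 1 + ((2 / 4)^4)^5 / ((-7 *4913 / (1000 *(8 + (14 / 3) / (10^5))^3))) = 16815.60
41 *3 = 123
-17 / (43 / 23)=-391 / 43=-9.09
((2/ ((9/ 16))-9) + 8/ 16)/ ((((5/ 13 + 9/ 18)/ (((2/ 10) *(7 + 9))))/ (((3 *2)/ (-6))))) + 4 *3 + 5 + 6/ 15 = 36521/ 1035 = 35.29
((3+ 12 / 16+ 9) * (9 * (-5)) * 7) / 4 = -16065 / 16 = -1004.06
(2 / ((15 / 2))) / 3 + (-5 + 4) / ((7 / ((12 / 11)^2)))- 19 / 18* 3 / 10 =-60647 / 152460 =-0.40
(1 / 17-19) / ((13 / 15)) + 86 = 14176 / 221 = 64.14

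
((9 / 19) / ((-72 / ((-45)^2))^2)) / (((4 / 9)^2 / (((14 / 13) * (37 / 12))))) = 3186185625 / 505856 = 6298.60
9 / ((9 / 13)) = 13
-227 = -227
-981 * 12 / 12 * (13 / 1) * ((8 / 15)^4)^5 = -1633689772027902164992 / 36947297000885009765625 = -0.04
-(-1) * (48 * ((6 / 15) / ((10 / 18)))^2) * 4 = 62208 / 625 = 99.53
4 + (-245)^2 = 60029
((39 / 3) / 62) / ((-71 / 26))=-169 / 2201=-0.08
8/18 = 4/9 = 0.44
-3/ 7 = -0.43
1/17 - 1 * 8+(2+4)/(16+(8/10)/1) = -1805/238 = -7.58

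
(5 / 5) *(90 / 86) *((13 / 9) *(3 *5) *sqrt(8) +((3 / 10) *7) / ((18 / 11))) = 231 / 172 +1950 *sqrt(2) / 43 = 65.48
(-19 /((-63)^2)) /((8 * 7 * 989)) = -19 /219819096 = -0.00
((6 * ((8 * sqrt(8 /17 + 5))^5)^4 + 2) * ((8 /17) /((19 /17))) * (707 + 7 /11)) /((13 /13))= 20848426841539019829011900916502391262967424 /421342725193841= 49480922761743633475462890000.00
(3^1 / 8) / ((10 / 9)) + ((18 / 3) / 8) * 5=327 / 80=4.09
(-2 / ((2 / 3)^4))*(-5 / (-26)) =-405 / 208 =-1.95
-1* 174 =-174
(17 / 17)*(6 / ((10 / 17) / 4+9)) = 204 / 311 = 0.66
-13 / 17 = -0.76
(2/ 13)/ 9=2/ 117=0.02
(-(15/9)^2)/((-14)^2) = -25/1764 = -0.01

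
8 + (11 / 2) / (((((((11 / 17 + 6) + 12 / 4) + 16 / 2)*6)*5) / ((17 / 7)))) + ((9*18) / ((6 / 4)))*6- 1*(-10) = 83919179 / 126000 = 666.03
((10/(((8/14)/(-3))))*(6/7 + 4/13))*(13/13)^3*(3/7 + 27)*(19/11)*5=-14500800/1001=-14486.31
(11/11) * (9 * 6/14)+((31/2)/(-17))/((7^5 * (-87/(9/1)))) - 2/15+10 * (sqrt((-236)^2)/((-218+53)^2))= 343832546867/90232917390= 3.81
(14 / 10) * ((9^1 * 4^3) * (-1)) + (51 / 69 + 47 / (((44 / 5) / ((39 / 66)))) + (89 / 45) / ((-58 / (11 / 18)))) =-802.53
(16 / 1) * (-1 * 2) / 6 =-16 / 3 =-5.33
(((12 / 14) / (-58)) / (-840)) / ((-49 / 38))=-19 / 1392580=-0.00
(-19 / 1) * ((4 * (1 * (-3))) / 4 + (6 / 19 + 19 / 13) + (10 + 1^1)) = -2415 / 13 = -185.77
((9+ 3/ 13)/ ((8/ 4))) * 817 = 49020/ 13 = 3770.77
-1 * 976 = -976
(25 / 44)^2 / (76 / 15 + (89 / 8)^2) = 37500 / 14965159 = 0.00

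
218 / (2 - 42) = -109 / 20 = -5.45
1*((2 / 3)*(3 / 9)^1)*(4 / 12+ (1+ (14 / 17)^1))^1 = 220 / 459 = 0.48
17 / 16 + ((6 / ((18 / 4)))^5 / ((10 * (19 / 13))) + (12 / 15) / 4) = 572813 / 369360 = 1.55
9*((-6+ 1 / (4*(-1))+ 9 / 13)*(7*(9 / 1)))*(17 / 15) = -928557 / 260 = -3571.37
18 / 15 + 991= 4961 / 5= 992.20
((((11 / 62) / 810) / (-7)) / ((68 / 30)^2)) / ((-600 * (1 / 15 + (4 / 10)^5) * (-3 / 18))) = -6875 / 8681486016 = -0.00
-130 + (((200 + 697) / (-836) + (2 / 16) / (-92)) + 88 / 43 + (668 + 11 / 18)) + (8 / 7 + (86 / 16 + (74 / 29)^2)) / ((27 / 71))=603316311970973 / 1051357351968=573.85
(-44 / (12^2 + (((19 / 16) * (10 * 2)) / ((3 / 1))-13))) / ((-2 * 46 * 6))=22 / 38341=0.00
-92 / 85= -1.08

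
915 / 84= 305 / 28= 10.89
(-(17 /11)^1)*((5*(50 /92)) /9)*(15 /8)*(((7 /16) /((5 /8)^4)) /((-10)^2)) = -476 /18975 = -0.03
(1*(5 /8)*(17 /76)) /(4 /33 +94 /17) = 9537 /385472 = 0.02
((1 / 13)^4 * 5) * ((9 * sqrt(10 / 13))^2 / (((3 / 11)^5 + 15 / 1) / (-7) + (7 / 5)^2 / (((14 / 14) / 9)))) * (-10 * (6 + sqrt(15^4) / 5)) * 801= -2220444360337500 / 7722262088021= -287.54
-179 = -179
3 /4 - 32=-125 /4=-31.25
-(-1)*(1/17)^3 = 1/4913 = 0.00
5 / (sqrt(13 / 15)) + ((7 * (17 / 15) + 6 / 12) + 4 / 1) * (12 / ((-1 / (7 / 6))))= -2611 / 15 + 5 * sqrt(195) / 13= -168.70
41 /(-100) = -41 /100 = -0.41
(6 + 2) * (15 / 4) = 30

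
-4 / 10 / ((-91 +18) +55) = 1 / 45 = 0.02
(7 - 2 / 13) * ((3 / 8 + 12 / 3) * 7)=21805 / 104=209.66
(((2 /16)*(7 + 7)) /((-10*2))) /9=-7 /720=-0.01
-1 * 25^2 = -625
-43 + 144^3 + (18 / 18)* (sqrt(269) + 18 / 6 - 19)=sqrt(269) + 2985925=2985941.40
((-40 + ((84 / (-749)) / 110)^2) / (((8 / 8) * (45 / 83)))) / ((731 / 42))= -1609752256168 / 379753312125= -4.24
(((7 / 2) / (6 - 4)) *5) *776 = 6790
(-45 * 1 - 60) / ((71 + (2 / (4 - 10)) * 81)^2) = -105 / 1936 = -0.05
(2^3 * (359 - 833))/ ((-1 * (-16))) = -237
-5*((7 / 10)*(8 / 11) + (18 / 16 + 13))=-6439 / 88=-73.17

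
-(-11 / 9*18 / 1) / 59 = 22 / 59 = 0.37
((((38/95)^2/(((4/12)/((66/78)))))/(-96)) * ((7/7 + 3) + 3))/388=-77/1008800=-0.00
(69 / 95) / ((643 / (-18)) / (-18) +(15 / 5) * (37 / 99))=245916 / 1051555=0.23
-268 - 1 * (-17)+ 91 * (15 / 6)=-47 / 2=-23.50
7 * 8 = 56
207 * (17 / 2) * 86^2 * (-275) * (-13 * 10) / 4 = 116306029125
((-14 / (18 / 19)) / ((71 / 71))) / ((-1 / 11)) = 1463 / 9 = 162.56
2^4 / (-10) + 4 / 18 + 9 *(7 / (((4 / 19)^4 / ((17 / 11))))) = 6280646003 / 126720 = 49563.18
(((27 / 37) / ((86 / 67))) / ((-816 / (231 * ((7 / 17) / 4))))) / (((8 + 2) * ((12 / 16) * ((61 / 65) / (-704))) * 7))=6639633 / 28047739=0.24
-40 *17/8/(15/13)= -221/3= -73.67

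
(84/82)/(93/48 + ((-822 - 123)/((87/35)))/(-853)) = 16623264/38673127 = 0.43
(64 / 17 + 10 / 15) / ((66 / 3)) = 113 / 561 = 0.20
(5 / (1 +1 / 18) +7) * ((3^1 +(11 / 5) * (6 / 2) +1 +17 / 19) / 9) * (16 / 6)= 649376 / 16245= 39.97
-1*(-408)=408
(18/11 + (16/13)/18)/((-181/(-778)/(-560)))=-955881920/232947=-4103.43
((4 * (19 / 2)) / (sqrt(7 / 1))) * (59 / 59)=38 * sqrt(7) / 7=14.36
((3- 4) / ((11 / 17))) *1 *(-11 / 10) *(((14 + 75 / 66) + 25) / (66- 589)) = -15011 / 115060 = -0.13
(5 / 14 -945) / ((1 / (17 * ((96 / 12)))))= -899300 / 7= -128471.43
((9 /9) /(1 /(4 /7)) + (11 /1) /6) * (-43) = -103.40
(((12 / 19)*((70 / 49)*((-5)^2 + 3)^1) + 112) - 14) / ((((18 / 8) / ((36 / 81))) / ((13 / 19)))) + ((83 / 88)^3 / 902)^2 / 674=124056416013051846812558833 / 7446654856873857068826624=16.66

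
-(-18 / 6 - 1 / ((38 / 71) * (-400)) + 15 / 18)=98587 / 45600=2.16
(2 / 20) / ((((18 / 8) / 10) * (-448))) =-0.00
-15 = -15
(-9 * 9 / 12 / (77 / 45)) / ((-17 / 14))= 1215 / 374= 3.25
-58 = -58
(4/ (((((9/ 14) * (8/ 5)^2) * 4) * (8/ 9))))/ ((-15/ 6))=-35/ 128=-0.27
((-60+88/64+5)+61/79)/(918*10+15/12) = -33403/5802550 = -0.01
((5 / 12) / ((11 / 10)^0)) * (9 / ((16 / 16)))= 3.75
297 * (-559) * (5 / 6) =-276705 / 2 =-138352.50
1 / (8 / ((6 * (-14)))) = -21 / 2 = -10.50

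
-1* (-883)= 883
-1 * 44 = -44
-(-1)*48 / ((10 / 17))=408 / 5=81.60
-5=-5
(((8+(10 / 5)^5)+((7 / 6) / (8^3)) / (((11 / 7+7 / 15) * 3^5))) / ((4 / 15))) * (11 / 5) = 23430023815 / 71000064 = 330.00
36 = 36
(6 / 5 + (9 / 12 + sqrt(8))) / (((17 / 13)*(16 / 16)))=507 / 340 + 26*sqrt(2) / 17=3.65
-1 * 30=-30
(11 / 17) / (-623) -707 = -7487848 / 10591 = -707.00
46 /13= 3.54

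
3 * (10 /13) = 30 /13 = 2.31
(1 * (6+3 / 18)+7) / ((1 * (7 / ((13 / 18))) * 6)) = 1027 / 4536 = 0.23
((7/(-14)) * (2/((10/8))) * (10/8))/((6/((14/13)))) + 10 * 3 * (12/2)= 7013/39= 179.82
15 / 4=3.75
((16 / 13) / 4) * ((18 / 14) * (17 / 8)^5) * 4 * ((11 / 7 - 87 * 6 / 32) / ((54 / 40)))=-901609195 / 1204224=-748.71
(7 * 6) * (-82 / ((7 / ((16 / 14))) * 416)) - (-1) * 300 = 27177 / 91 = 298.65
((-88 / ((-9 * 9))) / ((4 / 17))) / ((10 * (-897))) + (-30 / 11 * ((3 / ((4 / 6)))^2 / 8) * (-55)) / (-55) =-441424187 / 63938160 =-6.90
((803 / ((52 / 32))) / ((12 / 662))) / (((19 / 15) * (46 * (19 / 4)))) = 10631720 / 107939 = 98.50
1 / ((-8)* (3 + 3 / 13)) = -13 / 336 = -0.04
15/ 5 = 3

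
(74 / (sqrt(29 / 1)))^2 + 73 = 7593 / 29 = 261.83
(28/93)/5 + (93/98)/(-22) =17123/1002540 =0.02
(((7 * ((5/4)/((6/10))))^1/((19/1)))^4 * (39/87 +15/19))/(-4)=-0.11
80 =80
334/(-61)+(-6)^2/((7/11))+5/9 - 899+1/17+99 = -48886508/65331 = -748.29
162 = 162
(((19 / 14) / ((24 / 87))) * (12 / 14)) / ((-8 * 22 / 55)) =-8265 / 6272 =-1.32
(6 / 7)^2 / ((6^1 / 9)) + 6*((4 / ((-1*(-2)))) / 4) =201 / 49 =4.10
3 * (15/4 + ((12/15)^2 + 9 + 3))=4917/100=49.17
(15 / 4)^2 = 225 / 16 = 14.06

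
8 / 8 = 1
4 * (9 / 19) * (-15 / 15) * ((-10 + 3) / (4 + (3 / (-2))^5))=-8064 / 2185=-3.69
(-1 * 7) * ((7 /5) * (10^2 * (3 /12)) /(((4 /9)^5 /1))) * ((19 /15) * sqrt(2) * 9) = -164923857 * sqrt(2) /1024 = -227771.05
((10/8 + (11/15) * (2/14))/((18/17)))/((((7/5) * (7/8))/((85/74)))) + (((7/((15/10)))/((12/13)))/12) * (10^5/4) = 7218828455/685314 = 10533.61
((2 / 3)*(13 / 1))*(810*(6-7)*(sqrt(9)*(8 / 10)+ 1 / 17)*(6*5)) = -8803080 / 17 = -517828.24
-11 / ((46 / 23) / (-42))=231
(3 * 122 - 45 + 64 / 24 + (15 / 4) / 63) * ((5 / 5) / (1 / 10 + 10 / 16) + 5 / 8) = 4214915 / 6496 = 648.85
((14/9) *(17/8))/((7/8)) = 34/9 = 3.78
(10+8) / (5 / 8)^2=1152 / 25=46.08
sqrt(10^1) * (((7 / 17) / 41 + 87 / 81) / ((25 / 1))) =20402 * sqrt(10) / 470475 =0.14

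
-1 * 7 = -7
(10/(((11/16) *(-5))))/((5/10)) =-64/11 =-5.82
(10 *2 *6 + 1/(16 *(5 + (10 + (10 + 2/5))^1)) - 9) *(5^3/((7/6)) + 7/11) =1871897543/156464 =11963.76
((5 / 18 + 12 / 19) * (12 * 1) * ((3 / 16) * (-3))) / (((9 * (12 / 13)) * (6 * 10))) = -4043 / 328320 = -0.01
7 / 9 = 0.78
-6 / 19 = -0.32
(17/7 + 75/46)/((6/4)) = 1307/483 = 2.71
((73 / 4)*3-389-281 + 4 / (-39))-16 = -98491 / 156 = -631.35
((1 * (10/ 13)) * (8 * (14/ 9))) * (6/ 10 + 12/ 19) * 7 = 1568/ 19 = 82.53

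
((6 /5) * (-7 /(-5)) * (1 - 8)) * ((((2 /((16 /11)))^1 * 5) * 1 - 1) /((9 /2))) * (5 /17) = -2303 /510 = -4.52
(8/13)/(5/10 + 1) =0.41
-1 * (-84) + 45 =129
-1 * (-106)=106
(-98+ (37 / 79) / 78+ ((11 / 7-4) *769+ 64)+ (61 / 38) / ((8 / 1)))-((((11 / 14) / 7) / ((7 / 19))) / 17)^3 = -353069212835814228779 / 185692518371999184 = -1901.36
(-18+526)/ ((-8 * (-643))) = 127/ 1286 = 0.10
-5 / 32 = -0.16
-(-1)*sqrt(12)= 2*sqrt(3)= 3.46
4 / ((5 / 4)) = 16 / 5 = 3.20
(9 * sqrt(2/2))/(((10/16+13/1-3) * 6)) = 12/85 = 0.14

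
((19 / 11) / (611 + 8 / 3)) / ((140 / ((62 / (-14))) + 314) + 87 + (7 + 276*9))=1767 / 1795696672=0.00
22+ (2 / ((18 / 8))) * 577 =534.89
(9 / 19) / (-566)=-9 / 10754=-0.00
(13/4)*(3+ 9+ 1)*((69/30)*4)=3887/10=388.70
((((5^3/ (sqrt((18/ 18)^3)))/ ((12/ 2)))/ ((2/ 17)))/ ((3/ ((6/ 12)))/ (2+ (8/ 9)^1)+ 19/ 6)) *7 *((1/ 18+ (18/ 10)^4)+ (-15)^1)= -77391769/ 73620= -1051.23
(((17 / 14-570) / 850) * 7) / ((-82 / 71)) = 565373 / 139400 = 4.06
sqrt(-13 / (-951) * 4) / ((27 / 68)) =0.59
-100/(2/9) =-450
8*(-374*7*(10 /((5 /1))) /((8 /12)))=-62832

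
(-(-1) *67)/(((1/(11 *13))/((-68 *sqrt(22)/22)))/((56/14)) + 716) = 118456 *sqrt(22)/35254393427967 + 3298944636416/35254393427967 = 0.09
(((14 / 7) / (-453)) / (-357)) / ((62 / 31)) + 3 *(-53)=-25713638 / 161721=-159.00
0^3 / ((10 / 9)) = 0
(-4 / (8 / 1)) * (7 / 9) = -7 / 18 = -0.39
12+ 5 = 17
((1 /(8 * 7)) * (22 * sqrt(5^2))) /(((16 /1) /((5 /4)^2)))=1375 /7168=0.19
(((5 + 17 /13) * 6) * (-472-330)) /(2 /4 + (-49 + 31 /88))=630.41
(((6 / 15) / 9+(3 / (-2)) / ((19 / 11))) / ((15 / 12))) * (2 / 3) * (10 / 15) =-11272 / 38475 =-0.29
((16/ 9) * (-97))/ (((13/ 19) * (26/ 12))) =-58976/ 507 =-116.32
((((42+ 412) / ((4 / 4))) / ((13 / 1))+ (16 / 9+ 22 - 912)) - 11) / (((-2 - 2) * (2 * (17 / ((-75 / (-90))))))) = 505615 / 95472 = 5.30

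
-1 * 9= -9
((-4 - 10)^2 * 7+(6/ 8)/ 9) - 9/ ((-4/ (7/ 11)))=1373.52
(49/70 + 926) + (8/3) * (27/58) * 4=270183/290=931.67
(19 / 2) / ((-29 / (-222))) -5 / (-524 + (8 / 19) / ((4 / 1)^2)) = 41997809 / 577419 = 72.73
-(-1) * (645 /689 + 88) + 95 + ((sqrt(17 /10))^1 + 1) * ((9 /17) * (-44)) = 1881600 /11713 - 198 * sqrt(170) /85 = 130.27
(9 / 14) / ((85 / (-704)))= -3168 / 595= -5.32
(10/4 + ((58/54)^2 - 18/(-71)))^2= 163588700521/10715976324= 15.27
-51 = -51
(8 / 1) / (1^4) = 8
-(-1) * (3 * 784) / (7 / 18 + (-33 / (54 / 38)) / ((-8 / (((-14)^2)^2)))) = 672 / 31861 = 0.02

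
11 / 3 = 3.67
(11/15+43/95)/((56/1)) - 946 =-7548911/7980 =-945.98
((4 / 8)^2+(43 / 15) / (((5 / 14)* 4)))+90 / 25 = 1757 / 300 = 5.86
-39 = -39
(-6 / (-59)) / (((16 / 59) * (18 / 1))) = 1 / 48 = 0.02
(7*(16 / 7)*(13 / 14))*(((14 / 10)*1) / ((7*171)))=104 / 5985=0.02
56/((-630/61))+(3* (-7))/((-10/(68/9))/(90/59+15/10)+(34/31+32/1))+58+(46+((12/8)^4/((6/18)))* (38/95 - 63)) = -83840591335/98311824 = -852.80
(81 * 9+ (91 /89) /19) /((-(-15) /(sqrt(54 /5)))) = 246566 * sqrt(30) /8455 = 159.73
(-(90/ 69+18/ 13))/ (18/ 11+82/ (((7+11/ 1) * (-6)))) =-477576/ 155779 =-3.07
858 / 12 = 143 / 2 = 71.50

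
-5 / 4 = -1.25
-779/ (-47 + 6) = 19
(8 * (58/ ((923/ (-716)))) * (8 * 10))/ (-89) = 26577920/ 82147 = 323.54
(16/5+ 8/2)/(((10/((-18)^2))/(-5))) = -5832/5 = -1166.40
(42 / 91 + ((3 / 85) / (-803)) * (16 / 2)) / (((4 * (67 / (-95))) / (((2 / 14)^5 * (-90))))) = 174940695 / 199835582947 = 0.00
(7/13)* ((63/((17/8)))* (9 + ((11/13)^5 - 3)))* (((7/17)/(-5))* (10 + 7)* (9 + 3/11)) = -353964162384/265474495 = -1333.33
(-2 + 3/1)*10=10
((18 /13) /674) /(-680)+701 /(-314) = -1044168953 /467715560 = -2.23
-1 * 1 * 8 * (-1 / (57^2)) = 8 / 3249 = 0.00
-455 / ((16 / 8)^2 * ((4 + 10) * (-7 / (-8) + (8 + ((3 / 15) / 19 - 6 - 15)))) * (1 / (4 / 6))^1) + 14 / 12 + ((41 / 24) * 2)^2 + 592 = 267498293 / 441936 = 605.29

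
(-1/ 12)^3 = -1/ 1728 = -0.00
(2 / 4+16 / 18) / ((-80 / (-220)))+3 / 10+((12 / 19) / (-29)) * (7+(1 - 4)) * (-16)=1093613 / 198360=5.51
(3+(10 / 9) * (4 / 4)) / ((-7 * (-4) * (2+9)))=37 / 2772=0.01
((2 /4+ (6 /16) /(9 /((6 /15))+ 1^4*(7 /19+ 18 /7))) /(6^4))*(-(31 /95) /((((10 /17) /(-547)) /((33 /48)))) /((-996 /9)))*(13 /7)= -0.00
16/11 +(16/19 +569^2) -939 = 67470278/209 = 322824.30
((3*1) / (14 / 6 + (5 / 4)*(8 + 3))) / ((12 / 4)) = 12 / 193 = 0.06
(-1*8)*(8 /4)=-16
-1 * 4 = -4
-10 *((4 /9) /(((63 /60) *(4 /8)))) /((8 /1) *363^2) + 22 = 547895302 /24904341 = 22.00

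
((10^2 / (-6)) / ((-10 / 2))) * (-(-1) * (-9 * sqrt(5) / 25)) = -6 * sqrt(5) / 5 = -2.68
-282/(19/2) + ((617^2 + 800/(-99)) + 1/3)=716005600/1881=380651.57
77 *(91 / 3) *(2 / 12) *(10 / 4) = 35035 / 36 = 973.19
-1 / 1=-1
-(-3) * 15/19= 45/19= 2.37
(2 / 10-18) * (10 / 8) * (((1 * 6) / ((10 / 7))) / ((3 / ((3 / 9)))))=-623 / 60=-10.38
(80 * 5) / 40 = 10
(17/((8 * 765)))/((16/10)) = 1/576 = 0.00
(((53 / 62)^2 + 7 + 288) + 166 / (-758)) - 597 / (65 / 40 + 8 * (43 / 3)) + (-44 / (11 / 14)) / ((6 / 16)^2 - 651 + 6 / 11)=77245419876946495 / 265937814329148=290.46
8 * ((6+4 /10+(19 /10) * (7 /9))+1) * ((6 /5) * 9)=19176 /25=767.04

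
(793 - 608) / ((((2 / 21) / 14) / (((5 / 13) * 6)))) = 62757.69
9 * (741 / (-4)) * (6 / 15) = -6669 / 10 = -666.90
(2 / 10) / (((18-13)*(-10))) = -1 / 250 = -0.00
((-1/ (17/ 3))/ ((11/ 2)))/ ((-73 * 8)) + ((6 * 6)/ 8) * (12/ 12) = 245721/ 54604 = 4.50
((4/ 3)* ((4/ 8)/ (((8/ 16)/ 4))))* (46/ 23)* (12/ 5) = 25.60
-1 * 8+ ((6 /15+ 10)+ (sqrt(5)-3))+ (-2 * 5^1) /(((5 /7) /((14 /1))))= -983 /5+ sqrt(5)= -194.36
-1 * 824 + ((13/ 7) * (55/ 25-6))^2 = -948391/ 1225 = -774.20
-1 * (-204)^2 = -41616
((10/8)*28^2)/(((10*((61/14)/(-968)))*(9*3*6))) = -664048/4941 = -134.40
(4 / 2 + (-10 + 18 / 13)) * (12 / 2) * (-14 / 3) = 2408 / 13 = 185.23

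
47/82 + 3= 293/82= 3.57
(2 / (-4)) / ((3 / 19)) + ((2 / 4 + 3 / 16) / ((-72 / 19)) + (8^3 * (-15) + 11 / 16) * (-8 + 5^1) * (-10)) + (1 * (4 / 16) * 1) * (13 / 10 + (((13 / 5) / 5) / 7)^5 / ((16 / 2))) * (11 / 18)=-43560439750357065929 / 189078750000000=-230382.52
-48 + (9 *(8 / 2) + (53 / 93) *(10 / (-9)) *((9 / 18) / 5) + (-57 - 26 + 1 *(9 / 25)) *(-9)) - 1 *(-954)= 35273203 / 20925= 1685.70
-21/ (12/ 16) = -28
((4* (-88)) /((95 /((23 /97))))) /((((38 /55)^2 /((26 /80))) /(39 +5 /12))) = -188239337 /7983876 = -23.58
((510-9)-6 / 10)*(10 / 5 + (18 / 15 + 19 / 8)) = 278973 / 100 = 2789.73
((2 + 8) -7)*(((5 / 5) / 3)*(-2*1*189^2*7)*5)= -2500470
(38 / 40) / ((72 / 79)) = 1.04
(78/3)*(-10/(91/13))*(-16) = 4160/7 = 594.29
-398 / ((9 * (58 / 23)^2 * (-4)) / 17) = 1789607 / 60552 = 29.55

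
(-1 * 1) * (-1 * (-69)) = -69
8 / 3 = 2.67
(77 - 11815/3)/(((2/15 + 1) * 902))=-28960/7667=-3.78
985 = 985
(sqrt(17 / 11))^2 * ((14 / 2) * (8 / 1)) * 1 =86.55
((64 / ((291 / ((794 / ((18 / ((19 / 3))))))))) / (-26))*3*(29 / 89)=-6999904 / 3030183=-2.31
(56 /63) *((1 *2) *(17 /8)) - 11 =-65 /9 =-7.22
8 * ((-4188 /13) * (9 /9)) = -33504 /13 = -2577.23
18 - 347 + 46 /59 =-19365 /59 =-328.22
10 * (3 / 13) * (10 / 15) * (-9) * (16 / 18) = -160 / 13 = -12.31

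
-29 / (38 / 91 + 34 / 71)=-187369 / 5792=-32.35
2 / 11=0.18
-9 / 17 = -0.53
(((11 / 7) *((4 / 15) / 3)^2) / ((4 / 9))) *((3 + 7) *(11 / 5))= 968 / 1575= 0.61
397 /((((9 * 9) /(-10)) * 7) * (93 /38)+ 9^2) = -150860 /21951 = -6.87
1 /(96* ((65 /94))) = 0.02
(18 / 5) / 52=9 / 130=0.07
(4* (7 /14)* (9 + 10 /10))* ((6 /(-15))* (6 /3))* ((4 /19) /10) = -32 /95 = -0.34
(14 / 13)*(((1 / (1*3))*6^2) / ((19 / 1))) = 168 / 247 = 0.68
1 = 1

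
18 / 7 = 2.57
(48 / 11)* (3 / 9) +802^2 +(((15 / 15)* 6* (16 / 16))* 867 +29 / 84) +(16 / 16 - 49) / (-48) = 599129731 / 924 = 648408.80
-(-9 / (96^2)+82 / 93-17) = 1535069 / 95232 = 16.12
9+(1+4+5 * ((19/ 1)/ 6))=179/ 6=29.83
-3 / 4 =-0.75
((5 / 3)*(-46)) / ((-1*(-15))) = -5.11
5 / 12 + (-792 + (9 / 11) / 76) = -496316 / 627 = -791.57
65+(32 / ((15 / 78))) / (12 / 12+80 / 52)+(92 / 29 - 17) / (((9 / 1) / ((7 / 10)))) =3717257 / 28710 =129.48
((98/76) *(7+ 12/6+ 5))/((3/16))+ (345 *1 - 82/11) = 272009/627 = 433.83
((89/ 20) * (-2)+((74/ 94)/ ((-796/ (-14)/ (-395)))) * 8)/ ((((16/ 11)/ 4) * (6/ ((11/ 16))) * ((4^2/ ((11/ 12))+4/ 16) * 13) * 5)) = -2184888409/ 151548529600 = -0.01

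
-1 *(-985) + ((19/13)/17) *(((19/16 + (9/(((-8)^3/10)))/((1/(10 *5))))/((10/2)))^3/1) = 57047314460977/57933824000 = 984.70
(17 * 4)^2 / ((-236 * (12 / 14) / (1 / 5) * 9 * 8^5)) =-2023 / 130498560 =-0.00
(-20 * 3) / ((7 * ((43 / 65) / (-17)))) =66300 / 301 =220.27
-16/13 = -1.23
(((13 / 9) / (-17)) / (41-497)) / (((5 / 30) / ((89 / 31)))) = 1157 / 360468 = 0.00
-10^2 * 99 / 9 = -1100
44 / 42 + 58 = 1240 / 21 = 59.05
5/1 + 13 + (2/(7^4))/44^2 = 18.00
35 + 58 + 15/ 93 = 2888/ 31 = 93.16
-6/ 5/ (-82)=3/ 205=0.01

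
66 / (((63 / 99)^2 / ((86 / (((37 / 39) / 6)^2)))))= 37606201776 / 67081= 560608.84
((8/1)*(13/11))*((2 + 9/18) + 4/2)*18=8424/11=765.82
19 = 19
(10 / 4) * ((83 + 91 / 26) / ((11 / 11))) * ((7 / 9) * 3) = 6055 / 12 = 504.58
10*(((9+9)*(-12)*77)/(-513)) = 6160/19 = 324.21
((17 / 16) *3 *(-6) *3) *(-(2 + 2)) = 459 / 2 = 229.50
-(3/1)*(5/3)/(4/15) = -75/4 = -18.75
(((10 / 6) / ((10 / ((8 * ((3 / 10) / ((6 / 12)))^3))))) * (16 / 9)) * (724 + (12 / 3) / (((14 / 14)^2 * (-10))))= 231552 / 625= 370.48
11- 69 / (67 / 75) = -4438 / 67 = -66.24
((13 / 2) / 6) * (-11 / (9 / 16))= -572 / 27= -21.19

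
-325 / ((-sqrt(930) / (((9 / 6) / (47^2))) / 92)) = 0.67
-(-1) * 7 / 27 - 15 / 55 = -4 / 297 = -0.01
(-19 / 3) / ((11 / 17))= -323 / 33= -9.79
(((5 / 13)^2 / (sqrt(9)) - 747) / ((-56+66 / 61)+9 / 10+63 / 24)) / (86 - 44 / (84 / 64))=3234132160 / 11677029481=0.28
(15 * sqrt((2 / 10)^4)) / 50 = 3 / 250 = 0.01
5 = 5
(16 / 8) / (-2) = -1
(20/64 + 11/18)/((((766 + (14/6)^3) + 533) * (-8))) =-21/238592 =-0.00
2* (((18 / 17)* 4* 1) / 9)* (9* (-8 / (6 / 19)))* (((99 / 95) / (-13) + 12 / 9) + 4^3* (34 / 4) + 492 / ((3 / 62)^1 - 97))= -769931678272 / 6642155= -115915.95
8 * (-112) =-896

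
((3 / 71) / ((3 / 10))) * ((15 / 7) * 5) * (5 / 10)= 0.75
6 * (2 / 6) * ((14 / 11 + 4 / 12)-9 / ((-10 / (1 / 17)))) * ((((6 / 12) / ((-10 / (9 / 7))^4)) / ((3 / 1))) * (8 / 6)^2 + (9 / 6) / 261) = 7081538081 / 366205021875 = 0.02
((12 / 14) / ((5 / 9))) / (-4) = -27 / 70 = -0.39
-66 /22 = -3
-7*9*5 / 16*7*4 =-2205 / 4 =-551.25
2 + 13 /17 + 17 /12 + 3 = 1465 /204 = 7.18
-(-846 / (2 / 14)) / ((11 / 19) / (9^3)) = 82025622 / 11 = 7456874.73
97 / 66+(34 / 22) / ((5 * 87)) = 14099 / 9570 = 1.47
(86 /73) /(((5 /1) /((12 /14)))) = 516 /2555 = 0.20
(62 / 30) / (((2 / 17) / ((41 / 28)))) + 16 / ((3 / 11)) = 23629 / 280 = 84.39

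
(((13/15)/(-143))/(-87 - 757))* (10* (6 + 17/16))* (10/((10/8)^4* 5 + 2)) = 9040/25324431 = 0.00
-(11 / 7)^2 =-121 / 49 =-2.47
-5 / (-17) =5 / 17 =0.29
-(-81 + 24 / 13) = 1029 / 13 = 79.15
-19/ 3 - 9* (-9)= 224/ 3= 74.67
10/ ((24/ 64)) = 80/ 3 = 26.67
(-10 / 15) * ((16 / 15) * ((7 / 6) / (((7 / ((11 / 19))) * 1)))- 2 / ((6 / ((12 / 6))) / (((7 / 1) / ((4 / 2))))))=3814 / 2565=1.49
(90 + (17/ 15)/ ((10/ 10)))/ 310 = 1367/ 4650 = 0.29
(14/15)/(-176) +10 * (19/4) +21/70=63089/1320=47.79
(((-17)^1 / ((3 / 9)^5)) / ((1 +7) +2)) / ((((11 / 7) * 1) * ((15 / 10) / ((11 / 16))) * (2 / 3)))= -28917 / 160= -180.73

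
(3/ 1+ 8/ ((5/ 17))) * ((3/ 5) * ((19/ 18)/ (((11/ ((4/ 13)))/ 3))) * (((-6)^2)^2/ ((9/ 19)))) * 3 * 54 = 2543265216/ 3575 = 711402.86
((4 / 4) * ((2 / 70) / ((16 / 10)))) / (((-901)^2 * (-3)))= -1 / 136382568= -0.00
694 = 694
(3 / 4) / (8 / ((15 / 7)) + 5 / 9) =0.17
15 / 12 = 5 / 4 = 1.25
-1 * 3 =-3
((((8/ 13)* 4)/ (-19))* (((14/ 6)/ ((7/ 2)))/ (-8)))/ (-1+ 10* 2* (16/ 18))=24/ 37297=0.00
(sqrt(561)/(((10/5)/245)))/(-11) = -245 * sqrt(561)/22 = -263.77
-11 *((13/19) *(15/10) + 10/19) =-649/38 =-17.08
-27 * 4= -108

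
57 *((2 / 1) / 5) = 114 / 5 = 22.80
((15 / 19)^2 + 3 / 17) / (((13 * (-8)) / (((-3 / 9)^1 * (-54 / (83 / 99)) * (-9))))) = 9839313 / 6621823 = 1.49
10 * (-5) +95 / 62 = -3005 / 62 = -48.47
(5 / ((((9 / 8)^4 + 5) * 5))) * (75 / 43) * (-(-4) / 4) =307200 / 1162763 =0.26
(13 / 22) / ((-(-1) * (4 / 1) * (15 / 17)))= 221 / 1320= 0.17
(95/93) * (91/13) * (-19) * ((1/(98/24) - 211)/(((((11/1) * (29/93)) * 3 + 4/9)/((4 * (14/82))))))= 44736564/24559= 1821.60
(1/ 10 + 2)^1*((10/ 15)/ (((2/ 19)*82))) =133/ 820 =0.16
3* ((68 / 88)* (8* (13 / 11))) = 21.92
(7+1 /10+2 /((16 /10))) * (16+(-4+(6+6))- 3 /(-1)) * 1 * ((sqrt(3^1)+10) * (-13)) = -58617 /2- 58617 * sqrt(3) /20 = -34384.88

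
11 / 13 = 0.85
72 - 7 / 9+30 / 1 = 911 / 9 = 101.22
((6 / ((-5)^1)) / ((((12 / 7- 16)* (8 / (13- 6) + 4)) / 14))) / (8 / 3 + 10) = 343 / 19000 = 0.02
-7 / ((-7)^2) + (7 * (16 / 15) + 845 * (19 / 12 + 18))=6953201 / 420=16555.24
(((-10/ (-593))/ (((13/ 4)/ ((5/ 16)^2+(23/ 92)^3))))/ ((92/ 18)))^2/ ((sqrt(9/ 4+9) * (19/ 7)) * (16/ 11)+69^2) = 10097235225/ 3634862470236582547456-830508525 * sqrt(5)/ 240355280844394020950528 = 0.00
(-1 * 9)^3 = -729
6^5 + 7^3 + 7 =8126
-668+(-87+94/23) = -17271/23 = -750.91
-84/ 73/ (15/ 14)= -392/ 365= -1.07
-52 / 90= -0.58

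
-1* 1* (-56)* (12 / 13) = 672 / 13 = 51.69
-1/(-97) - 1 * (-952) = 92345/97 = 952.01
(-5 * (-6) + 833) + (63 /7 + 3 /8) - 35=837.38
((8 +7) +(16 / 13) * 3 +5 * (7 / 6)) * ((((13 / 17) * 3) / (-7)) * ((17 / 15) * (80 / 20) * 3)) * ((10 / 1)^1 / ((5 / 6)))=-45912 / 35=-1311.77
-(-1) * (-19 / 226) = -19 / 226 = -0.08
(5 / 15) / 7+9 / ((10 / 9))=1711 / 210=8.15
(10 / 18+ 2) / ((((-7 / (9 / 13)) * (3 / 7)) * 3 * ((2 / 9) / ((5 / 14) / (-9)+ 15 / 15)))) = -2783 / 3276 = -0.85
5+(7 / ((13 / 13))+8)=20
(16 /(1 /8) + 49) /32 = 177 /32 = 5.53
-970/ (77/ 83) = -80510/ 77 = -1045.58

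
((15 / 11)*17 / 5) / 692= 51 / 7612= 0.01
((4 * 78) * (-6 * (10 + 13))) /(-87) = 14352 /29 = 494.90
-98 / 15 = -6.53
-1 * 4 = -4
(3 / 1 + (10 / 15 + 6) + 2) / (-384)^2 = 35 / 442368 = 0.00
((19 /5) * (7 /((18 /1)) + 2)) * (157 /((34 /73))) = 9363637 /3060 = 3060.01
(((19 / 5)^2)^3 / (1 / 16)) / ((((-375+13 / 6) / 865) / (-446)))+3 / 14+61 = 4878680410815737 / 97868750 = 49849215.51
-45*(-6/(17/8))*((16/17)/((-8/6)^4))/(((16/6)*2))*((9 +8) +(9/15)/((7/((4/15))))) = 120.77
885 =885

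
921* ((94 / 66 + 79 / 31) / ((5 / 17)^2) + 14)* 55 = 470491622 / 155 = 3035429.82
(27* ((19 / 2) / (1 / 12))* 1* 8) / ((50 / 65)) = 160056 / 5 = 32011.20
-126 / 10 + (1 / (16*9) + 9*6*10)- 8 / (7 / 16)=2565971 / 5040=509.12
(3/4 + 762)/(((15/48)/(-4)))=-48816/5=-9763.20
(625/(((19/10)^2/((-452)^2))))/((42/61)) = 389454500000/7581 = 51372444.27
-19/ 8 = -2.38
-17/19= -0.89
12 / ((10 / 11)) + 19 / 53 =3593 / 265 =13.56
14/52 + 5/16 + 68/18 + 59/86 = 406147/80496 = 5.05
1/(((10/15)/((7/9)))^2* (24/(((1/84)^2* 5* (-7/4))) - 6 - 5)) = -245/3485628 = -0.00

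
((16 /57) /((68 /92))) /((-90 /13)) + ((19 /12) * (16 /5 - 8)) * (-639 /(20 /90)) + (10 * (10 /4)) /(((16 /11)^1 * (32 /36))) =122083289671 /5581440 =21873.08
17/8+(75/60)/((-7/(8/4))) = 99/56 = 1.77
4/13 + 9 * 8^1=940/13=72.31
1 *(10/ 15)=2/ 3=0.67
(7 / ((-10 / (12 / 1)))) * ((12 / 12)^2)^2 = -42 / 5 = -8.40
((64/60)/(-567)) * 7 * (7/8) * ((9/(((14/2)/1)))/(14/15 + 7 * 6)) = -1/2898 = -0.00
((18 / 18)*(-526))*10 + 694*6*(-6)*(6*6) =-904684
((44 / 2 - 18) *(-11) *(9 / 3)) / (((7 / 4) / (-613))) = 323664 / 7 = 46237.71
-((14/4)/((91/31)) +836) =-21767/26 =-837.19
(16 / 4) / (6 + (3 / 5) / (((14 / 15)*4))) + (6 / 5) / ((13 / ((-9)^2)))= 36446 / 4485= 8.13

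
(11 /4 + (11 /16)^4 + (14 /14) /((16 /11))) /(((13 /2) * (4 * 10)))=239921 /17039360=0.01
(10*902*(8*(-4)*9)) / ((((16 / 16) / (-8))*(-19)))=-20782080 / 19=-1093793.68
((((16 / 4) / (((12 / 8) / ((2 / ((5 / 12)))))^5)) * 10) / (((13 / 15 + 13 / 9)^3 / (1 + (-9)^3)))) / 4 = -167215104 / 845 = -197887.70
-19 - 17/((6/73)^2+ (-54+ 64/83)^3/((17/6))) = -19.00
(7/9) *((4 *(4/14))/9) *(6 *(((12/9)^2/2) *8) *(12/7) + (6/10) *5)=4264/567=7.52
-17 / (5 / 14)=-238 / 5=-47.60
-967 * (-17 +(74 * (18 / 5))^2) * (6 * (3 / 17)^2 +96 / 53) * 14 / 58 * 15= -1102444533783558 / 2220965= -496380867.68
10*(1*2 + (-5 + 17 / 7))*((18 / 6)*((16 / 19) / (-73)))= 1920 / 9709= 0.20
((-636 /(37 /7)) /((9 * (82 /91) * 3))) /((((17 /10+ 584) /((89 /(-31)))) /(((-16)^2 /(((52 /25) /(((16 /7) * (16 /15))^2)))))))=395690639360 /22310408259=17.74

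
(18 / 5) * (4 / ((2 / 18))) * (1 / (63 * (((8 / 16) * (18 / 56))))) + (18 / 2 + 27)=48.80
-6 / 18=-1 / 3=-0.33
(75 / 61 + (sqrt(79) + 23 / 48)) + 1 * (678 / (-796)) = 499301 / 582672 + sqrt(79) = 9.75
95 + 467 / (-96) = 8653 / 96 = 90.14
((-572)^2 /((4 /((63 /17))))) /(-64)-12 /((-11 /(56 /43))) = -609176967 /128656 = -4734.93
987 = 987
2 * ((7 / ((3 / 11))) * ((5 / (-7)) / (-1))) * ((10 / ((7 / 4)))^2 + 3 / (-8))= 1183.53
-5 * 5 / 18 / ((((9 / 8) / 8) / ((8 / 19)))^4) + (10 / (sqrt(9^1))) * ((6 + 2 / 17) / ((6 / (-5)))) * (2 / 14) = -104443315455400 / 915743642751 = -114.05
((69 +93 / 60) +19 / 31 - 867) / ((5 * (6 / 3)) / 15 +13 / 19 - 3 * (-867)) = -28124883 / 91967080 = -0.31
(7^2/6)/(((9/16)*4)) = 98/27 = 3.63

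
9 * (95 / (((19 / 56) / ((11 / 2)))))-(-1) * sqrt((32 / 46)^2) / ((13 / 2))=4144172 / 299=13860.11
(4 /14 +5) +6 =79 /7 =11.29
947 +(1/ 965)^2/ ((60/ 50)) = 947.00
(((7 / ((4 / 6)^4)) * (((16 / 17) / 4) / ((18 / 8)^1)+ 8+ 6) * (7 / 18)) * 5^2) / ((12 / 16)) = 1321775 / 204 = 6479.29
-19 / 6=-3.17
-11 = -11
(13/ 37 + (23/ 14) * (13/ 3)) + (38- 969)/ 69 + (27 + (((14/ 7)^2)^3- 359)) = -9794107/ 35742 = -274.02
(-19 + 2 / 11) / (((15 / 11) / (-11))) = 151.80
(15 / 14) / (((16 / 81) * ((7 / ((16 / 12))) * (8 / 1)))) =405 / 3136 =0.13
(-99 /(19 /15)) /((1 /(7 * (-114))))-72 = 62298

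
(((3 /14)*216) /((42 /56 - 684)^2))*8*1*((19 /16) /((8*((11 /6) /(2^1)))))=8208 /63903917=0.00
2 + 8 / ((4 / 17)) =36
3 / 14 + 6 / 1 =87 / 14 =6.21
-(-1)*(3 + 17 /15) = 62 /15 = 4.13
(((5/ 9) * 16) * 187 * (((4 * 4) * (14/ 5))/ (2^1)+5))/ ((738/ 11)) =2254472/ 3321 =678.85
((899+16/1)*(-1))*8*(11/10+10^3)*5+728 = -36639532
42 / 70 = 3 / 5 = 0.60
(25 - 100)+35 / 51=-3790 / 51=-74.31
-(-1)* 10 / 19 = 0.53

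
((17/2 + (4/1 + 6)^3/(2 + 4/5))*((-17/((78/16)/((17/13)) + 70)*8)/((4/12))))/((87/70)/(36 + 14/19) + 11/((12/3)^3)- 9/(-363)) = -1919176781998080/218625228631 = -8778.39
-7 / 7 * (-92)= 92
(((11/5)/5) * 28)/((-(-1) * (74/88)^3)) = 26236672/1266325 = 20.72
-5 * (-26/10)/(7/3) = 39/7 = 5.57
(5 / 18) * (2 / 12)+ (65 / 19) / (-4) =-415 / 513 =-0.81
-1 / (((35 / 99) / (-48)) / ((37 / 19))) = 175824 / 665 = 264.40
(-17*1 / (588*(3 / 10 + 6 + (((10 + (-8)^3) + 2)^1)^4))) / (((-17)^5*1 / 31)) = 155 / 15346983751546975962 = 0.00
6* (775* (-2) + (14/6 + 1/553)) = -5135152/553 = -9285.99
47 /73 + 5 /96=4877 /7008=0.70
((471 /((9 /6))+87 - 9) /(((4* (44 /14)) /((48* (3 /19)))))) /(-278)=-24696 /29051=-0.85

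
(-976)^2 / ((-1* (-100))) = 238144 / 25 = 9525.76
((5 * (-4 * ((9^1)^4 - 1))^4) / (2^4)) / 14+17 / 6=444453774950400119 / 42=10582232736914288.55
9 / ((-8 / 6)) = -27 / 4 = -6.75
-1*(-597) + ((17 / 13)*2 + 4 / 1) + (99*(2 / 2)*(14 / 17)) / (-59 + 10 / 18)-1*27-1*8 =32968551 / 58123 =567.22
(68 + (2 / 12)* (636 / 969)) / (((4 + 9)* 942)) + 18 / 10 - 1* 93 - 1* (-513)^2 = -7809859816292 / 29665935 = -263260.19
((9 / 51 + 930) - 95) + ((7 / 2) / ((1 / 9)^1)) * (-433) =-435347 / 34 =-12804.32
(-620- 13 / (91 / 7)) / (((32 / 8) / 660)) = -102465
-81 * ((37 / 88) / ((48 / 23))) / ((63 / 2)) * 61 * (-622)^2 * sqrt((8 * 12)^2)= -90375908958 / 77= -1173713103.35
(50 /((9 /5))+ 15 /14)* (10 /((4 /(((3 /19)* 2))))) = 18175 /798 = 22.78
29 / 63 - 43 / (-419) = 14860 / 26397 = 0.56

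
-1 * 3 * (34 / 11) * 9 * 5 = -4590 / 11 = -417.27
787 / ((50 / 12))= 4722 / 25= 188.88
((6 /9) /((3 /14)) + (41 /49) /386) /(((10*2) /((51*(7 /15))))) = 9009337 /2431800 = 3.70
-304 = -304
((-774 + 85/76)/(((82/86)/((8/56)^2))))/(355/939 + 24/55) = -130443753165/6422041724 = -20.31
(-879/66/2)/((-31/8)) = 586/341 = 1.72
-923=-923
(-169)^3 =-4826809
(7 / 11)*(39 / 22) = 273 / 242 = 1.13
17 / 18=0.94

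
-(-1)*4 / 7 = 4 / 7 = 0.57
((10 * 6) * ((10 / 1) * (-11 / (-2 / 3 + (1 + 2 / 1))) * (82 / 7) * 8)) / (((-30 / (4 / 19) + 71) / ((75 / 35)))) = 35424000 / 4459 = 7944.38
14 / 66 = 7 / 33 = 0.21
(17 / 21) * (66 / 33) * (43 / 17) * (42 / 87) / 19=172 / 1653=0.10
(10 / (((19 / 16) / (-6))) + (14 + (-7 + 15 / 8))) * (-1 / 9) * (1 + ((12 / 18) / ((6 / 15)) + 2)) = 44317 / 2052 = 21.60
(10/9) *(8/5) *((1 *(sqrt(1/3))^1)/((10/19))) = 152 *sqrt(3)/135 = 1.95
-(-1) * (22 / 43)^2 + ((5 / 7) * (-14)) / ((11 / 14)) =-253536 / 20339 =-12.47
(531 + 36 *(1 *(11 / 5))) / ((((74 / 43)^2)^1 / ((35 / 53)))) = 39489093 / 290228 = 136.06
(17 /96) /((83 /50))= 425 /3984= 0.11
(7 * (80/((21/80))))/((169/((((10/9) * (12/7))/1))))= 256000/10647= 24.04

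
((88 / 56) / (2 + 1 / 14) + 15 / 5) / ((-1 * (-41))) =109 / 1189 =0.09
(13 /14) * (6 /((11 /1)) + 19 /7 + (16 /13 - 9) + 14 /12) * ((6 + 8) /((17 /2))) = -1181 /231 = -5.11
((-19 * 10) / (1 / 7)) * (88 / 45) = -23408 / 9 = -2600.89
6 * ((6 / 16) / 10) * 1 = 9 / 40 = 0.22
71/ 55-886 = -48659/ 55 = -884.71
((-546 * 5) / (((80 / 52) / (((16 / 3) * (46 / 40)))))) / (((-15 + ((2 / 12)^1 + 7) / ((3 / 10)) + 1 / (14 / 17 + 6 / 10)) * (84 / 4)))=-54.03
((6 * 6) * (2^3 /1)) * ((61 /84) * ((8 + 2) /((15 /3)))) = 2928 /7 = 418.29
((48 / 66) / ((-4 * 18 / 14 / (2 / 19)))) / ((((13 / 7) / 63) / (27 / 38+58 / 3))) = -10.12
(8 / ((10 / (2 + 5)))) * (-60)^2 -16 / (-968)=2439362 / 121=20160.02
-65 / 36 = -1.81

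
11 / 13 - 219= -2836 / 13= -218.15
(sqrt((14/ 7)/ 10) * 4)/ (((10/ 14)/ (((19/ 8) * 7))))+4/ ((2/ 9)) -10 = 49.64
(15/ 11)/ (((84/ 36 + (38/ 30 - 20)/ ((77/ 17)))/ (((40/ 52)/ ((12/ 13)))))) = -875/ 1388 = -0.63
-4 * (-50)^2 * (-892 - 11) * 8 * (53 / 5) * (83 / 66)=10592792000 / 11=962981090.91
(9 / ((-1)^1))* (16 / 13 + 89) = -10557 / 13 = -812.08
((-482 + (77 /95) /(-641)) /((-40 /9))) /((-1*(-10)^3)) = 264163203 /2435800000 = 0.11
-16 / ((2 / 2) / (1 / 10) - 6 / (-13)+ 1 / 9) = -1872 / 1237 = -1.51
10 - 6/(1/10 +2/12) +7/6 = -34/3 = -11.33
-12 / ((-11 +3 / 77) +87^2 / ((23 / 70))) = -10626 / 20388749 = -0.00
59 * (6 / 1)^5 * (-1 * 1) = -458784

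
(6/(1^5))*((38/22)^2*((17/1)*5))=184110/121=1521.57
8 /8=1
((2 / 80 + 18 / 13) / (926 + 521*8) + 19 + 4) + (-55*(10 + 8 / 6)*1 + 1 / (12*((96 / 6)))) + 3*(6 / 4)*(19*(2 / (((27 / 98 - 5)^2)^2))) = -599.98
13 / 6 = 2.17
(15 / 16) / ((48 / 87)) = 435 / 256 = 1.70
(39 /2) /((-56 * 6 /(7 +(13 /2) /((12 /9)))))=-1235 /1792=-0.69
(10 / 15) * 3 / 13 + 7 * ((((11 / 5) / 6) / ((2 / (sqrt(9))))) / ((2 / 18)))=9049 / 260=34.80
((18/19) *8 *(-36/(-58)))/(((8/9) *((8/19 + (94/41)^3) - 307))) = -66991212/3728276047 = -0.02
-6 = -6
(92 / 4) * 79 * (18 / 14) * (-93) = -1520829 / 7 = -217261.29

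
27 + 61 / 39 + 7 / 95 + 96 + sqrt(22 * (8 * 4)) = 8 * sqrt(11) + 461783 / 3705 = 151.17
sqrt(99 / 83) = 3 * sqrt(913) / 83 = 1.09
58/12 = 29/6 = 4.83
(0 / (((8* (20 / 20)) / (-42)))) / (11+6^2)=0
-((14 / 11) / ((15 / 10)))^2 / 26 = -392 / 14157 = -0.03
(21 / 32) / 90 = 7 / 960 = 0.01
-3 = -3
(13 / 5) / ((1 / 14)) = 182 / 5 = 36.40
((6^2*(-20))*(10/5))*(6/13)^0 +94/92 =-66193/46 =-1438.98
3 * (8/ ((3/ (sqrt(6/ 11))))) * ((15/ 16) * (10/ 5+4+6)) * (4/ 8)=45 * sqrt(66)/ 11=33.23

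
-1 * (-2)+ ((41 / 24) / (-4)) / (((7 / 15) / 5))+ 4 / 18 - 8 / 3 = -10121 / 2016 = -5.02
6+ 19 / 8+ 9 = 139 / 8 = 17.38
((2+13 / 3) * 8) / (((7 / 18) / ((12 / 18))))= 608 / 7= 86.86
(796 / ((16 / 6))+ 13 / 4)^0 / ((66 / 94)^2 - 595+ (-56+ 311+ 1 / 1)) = -2209 / 747762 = -0.00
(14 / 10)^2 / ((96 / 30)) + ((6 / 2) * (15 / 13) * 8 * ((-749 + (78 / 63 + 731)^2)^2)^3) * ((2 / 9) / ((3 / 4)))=4436665613239265007546069696425068332429712748659870951 / 22950181835526319920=193317231429139057963619100000000000.00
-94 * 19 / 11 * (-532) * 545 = 517832840 / 11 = 47075712.73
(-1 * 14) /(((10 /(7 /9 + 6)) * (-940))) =427 /42300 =0.01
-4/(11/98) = -392/11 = -35.64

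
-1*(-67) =67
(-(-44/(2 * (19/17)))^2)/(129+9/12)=-559504/187359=-2.99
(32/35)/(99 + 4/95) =0.01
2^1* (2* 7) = 28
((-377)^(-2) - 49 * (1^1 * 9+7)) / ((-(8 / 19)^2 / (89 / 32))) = 3580106678415 / 291080192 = 12299.38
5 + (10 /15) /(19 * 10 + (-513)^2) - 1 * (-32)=29232851 /790077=37.00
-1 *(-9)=9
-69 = -69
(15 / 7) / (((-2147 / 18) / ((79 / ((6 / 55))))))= -13.01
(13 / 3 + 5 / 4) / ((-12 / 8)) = -67 / 18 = -3.72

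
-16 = -16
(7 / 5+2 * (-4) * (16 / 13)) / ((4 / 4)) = -549 / 65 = -8.45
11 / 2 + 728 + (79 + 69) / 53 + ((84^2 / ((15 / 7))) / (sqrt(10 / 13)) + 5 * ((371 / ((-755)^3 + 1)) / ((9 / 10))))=151150496807701 / 205285952898 + 8232 * sqrt(130) / 25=4490.66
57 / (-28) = -57 / 28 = -2.04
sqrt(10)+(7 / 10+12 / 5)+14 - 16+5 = sqrt(10)+61 / 10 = 9.26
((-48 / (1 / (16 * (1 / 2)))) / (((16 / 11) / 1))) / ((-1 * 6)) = 44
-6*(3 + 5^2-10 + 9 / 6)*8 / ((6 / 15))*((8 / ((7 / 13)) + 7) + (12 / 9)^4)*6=-7376200 / 21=-351247.62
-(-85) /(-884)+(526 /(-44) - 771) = -447905 /572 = -783.05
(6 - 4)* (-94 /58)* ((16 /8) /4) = -47 /29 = -1.62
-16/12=-4/3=-1.33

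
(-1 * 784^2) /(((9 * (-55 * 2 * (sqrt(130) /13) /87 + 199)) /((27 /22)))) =-18053371469952 /42861484567 - 802126080 * sqrt(130) /3896498597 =-423.55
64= 64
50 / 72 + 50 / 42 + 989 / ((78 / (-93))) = -3856859 / 3276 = -1177.31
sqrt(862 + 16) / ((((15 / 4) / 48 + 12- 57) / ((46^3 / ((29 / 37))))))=-10021376 * sqrt(878) / 3625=-81915.60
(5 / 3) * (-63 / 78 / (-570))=7 / 2964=0.00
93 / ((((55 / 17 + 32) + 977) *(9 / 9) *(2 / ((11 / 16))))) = 5797 / 183552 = 0.03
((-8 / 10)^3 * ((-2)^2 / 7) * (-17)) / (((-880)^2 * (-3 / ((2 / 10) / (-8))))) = 17 / 317625000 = 0.00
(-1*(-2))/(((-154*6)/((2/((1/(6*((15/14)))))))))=-15/539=-0.03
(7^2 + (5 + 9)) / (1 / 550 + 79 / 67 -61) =-2321550 / 2204333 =-1.05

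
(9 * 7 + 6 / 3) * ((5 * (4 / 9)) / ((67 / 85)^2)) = 232.48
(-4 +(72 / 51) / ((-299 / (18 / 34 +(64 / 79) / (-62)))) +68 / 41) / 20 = -5084181198 / 43382210495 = -0.12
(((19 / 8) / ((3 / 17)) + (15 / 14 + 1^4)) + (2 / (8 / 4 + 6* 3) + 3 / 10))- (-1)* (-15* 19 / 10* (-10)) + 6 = 257821 / 840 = 306.93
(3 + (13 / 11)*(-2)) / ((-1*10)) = -7 / 110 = -0.06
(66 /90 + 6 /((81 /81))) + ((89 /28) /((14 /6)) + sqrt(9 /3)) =sqrt(3) + 23801 /2940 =9.83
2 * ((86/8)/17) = 43/34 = 1.26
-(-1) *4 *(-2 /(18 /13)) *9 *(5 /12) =-65 /3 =-21.67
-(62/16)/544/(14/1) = -31/60928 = -0.00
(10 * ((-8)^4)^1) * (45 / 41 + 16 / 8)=5201920 / 41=126876.10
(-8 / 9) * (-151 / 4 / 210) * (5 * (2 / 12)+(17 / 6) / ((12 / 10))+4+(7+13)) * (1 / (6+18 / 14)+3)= 1182632 / 86751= 13.63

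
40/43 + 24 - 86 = -2626/43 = -61.07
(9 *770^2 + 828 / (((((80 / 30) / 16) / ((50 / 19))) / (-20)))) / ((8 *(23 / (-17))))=-409776075 / 874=-468851.34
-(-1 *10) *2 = 20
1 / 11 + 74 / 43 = 857 / 473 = 1.81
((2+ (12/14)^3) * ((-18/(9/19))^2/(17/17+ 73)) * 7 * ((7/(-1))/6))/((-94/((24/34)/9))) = 651244/1862469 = 0.35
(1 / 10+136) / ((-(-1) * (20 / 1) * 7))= 1361 / 1400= 0.97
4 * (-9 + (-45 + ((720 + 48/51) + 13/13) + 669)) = 90912/17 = 5347.76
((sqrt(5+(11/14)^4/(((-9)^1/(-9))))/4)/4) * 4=3 * sqrt(22969)/784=0.58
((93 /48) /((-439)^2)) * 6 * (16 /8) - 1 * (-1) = 770977 /770884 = 1.00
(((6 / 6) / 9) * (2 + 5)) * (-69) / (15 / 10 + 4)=-322 / 33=-9.76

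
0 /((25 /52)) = 0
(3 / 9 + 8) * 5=125 / 3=41.67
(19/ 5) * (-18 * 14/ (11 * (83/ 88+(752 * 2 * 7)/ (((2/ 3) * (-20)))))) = 38304/ 347009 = 0.11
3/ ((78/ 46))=23/ 13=1.77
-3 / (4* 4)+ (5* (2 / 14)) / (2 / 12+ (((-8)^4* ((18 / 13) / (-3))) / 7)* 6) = -532035 / 2830864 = -0.19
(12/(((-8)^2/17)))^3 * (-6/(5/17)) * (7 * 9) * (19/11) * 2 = -8097945597/56320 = -143784.55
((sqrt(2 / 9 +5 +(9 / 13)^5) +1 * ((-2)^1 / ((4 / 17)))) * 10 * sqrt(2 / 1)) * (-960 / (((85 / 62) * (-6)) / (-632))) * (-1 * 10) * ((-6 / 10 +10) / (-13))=-2357309440 * sqrt(116884378) / 1456611 +589327360 * sqrt(2) / 13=46613862.44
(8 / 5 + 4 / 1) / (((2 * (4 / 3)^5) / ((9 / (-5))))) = -1.20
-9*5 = -45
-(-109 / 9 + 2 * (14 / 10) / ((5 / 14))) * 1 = 961 / 225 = 4.27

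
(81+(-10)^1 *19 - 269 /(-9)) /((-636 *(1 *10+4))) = 89 /10017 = 0.01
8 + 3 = 11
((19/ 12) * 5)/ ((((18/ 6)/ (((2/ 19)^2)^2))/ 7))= 140/ 61731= 0.00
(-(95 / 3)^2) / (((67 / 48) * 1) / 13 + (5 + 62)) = -75088 / 5025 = -14.94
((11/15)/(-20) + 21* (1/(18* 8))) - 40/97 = -35293/116400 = -0.30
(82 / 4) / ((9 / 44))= 902 / 9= 100.22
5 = 5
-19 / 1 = -19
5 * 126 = 630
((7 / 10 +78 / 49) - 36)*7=-16517 / 70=-235.96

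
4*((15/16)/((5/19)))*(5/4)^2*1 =1425/64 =22.27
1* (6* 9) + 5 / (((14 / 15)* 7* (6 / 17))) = 11009 / 196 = 56.17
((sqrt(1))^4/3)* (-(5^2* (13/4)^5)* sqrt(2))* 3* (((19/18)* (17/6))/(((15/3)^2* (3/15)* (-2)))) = 599638195* sqrt(2)/221184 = 3833.99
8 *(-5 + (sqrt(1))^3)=-32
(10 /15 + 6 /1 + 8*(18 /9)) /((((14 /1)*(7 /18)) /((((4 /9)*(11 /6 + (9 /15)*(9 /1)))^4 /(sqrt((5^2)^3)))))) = 49234751552 /13839609375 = 3.56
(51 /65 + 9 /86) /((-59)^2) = 4971 /19458790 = 0.00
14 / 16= 7 / 8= 0.88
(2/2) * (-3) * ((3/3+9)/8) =-15/4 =-3.75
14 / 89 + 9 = 815 / 89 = 9.16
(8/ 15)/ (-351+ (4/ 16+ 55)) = -32/ 17745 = -0.00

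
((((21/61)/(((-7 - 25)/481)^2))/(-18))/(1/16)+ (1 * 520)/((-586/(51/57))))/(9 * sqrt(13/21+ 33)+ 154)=-4915378639171/9581243452800+ 9119440889 * sqrt(14826)/6387495635200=-0.34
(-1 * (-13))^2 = 169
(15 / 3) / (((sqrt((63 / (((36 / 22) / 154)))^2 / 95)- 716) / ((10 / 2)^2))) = -8502500 / 13549279- 741125 * sqrt(95) / 13549279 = -1.16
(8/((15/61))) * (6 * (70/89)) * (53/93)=724192/8277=87.49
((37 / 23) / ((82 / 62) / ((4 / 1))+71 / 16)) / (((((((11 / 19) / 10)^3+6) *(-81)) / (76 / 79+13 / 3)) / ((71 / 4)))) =-560810688532000 / 8595050655682953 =-0.07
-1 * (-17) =17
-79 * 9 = -711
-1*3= -3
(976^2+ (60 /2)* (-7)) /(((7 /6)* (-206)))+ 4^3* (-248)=-14300810 /721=-19834.69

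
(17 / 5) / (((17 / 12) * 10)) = 6 / 25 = 0.24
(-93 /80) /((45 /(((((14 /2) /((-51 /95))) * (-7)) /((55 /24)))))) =-28861 /28050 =-1.03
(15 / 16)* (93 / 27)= 155 / 48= 3.23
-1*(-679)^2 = -461041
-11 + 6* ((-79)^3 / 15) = -986133 / 5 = -197226.60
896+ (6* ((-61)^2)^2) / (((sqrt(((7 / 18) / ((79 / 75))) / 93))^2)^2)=161433317211985304 / 30625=5271291990595.44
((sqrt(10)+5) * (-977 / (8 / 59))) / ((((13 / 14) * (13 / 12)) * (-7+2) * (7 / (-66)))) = -11413314 / 169-11413314 * sqrt(10) / 845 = -110246.91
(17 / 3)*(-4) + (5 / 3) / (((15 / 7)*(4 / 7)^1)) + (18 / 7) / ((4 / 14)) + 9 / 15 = -2107 / 180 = -11.71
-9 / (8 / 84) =-189 / 2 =-94.50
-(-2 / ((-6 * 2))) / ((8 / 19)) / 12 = -19 / 576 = -0.03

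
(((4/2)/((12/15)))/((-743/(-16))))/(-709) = -40/526787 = -0.00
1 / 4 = 0.25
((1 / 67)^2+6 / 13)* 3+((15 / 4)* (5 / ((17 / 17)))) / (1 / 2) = 4538457 / 116714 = 38.89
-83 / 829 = -0.10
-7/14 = -1/2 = -0.50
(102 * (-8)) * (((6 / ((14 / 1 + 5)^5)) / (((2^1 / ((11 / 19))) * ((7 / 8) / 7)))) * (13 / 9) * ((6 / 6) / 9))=-311168 / 423412929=-0.00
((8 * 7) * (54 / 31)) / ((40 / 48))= 18144 / 155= 117.06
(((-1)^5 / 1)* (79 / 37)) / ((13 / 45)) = -3555 / 481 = -7.39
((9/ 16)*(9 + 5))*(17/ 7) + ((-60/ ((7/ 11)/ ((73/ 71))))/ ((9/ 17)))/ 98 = 10085947/ 584472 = 17.26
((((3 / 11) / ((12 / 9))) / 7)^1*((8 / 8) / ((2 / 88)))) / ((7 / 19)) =171 / 49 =3.49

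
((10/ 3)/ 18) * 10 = 1.85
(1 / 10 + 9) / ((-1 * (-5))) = 91 / 50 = 1.82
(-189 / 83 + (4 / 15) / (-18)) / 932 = -25681 / 10443060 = -0.00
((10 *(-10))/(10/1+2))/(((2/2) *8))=-25/24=-1.04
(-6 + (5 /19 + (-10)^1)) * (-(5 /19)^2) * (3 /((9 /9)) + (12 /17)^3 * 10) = 7.10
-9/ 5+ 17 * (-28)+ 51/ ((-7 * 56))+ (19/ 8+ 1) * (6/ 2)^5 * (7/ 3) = 1406981/ 980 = 1435.69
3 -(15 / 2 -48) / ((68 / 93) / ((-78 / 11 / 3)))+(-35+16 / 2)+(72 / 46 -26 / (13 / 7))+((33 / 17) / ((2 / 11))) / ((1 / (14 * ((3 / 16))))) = -9588145 / 68816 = -139.33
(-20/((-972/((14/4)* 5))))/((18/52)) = 2275/2187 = 1.04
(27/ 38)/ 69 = 9/ 874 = 0.01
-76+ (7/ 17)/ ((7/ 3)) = -1289/ 17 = -75.82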